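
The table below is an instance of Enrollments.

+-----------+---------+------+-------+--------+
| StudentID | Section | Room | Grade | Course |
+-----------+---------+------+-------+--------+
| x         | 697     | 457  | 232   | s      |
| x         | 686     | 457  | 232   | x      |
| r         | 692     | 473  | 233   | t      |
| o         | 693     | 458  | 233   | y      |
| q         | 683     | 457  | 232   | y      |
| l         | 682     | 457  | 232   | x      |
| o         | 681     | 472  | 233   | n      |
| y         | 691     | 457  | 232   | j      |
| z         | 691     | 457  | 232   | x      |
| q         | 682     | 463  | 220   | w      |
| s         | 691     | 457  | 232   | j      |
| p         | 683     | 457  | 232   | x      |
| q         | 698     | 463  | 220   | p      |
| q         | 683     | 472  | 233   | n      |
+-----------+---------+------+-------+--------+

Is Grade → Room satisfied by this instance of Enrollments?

Grade=232: 8 rows → Room = 457, 457, 457, 457, 457, 457, 457, 457 ✓
Grade=233: 4 rows → Room takes values {473, 458, 472} — violation
Grade=220: 2 rows → Room = 463, 463 ✓
Two rows agree on Grade but differ on Room, so Grade → Room does not hold.

No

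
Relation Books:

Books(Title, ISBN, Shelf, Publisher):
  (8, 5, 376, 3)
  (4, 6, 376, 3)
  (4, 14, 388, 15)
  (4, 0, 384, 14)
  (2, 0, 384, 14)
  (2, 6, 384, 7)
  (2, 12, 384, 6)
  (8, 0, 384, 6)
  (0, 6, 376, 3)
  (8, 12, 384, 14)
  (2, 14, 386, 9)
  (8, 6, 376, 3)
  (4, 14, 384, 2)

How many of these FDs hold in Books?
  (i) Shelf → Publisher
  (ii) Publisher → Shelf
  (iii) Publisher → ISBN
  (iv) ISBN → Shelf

(i) Shelf → Publisher: Shelf=384: 7 rows → Publisher takes values {14, 7, 6, 2} — violation — fails.
(ii) Publisher → Shelf: every LHS value maps to a single RHS value — holds.
(iii) Publisher → ISBN: Publisher=3: 4 rows → ISBN takes values {5, 6} — violation; Publisher=14: 3 rows → ISBN takes values {0, 12} — violation; Publisher=6: 2 rows → ISBN takes values {12, 0} — violation — fails.
(iv) ISBN → Shelf: ISBN=6: 4 rows → Shelf takes values {376, 384} — violation; ISBN=14: 3 rows → Shelf takes values {388, 386, 384} — violation — fails.
1 of the 4 dependencies holds.

1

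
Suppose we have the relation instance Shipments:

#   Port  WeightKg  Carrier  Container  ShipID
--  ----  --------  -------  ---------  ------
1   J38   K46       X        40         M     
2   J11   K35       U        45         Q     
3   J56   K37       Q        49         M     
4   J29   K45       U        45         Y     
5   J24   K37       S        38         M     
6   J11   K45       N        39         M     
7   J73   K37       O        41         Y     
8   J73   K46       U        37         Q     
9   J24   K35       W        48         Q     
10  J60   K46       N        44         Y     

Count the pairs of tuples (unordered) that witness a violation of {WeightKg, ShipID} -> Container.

2

(WeightKg=K35, ShipID=Q): violating pairs (2,9) — 1 pair.
(WeightKg=K37, ShipID=M): violating pairs (3,5) — 1 pair.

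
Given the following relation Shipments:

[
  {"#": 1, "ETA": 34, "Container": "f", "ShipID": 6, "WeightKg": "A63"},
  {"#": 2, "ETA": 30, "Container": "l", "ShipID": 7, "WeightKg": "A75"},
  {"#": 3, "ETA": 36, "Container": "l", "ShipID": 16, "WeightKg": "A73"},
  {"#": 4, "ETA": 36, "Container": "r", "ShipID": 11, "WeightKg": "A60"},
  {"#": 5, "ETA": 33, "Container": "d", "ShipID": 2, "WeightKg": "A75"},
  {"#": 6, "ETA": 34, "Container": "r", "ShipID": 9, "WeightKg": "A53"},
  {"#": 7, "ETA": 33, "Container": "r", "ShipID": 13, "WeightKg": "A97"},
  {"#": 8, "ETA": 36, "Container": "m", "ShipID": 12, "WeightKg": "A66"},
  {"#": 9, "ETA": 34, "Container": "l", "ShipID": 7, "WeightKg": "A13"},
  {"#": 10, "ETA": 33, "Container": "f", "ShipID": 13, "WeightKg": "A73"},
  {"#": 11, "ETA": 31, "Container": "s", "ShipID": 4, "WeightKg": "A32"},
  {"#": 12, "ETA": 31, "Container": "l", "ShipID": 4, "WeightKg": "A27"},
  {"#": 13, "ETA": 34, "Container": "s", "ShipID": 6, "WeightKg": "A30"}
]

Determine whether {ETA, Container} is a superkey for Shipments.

All 13 rows have distinct {ETA, Container} values, so {ETA, Container} → (all attributes) holds and {ETA, Container} is a superkey.

Yes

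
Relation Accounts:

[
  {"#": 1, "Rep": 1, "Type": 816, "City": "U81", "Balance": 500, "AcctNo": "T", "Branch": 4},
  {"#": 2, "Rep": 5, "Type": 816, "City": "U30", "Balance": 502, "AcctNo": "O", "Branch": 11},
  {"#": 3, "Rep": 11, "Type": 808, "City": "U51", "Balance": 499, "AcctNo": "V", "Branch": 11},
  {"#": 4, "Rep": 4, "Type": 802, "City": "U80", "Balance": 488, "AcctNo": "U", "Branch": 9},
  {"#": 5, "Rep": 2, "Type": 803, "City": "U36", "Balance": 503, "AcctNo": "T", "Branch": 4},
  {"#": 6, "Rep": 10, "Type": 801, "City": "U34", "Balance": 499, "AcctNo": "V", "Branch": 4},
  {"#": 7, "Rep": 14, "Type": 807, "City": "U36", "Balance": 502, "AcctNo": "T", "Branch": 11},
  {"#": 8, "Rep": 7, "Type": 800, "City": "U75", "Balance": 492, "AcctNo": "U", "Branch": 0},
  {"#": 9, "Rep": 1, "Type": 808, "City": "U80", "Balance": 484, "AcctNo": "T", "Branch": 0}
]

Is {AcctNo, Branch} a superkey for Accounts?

Rows 1 and 5 have the same {AcctNo, Branch} value (AcctNo=T, Branch=4) but are distinct tuples, so {AcctNo, Branch} does not determine every attribute — not a superkey.

No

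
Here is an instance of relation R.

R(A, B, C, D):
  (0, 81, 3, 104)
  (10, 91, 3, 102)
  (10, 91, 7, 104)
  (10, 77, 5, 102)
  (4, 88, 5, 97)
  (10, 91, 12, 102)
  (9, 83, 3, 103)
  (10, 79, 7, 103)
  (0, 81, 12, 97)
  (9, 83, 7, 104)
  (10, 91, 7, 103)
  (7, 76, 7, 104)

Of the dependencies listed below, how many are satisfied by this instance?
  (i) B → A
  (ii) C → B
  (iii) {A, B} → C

(i) B → A: every LHS value maps to a single RHS value — holds.
(ii) C → B: C=3: 3 rows → B takes values {81, 91, 83} — violation; C=7: 5 rows → B takes values {91, 79, 83, 76} — violation; C=5: 2 rows → B takes values {77, 88} — violation; C=12: 2 rows → B takes values {91, 81} — violation — fails.
(iii) {A, B} → C: (A=0, B=81): 2 rows → C takes values {3, 12} — violation; (A=10, B=91): 4 rows → C takes values {3, 7, 12} — violation; (A=9, B=83): 2 rows → C takes values {3, 7} — violation — fails.
1 of the 3 dependencies holds.

1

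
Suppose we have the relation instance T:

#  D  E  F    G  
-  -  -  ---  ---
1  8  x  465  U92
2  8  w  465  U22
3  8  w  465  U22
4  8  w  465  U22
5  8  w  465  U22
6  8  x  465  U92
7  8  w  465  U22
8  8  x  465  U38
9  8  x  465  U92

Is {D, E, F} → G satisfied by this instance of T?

No

(D=8, E=x, F=465): rows 1, 6, 8, 9 → G takes values {U92, U38} — violation
(D=8, E=w, F=465): rows 2, 3, 4, 5, 7 → G = U22, U22, U22, U22, U22 ✓
Two rows agree on {D, E, F} but differ on G, so {D, E, F} → G does not hold.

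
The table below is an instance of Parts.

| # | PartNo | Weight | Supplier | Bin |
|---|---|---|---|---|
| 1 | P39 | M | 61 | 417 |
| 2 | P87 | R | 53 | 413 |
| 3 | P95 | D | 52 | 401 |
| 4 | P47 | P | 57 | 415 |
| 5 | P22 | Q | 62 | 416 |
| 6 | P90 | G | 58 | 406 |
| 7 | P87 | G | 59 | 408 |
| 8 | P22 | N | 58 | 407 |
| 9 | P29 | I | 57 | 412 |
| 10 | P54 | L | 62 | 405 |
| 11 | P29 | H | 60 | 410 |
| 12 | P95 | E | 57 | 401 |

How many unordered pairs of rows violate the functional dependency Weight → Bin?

Weight=G: violating pairs (6,7) — 1 pair.

1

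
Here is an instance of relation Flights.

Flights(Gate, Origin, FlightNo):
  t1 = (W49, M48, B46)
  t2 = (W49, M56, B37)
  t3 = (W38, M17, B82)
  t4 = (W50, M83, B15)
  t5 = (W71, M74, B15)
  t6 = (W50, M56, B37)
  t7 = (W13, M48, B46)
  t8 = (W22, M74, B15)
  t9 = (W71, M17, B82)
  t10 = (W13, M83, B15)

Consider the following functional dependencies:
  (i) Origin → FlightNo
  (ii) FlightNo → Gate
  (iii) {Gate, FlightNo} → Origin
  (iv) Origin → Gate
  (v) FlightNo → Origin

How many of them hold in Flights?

2

(i) Origin → FlightNo: every LHS value maps to a single RHS value — holds.
(ii) FlightNo → Gate: FlightNo=B46: rows 1, 7 → Gate takes values {W49, W13} — violation; FlightNo=B37: rows 2, 6 → Gate takes values {W49, W50} — violation; FlightNo=B82: rows 3, 9 → Gate takes values {W38, W71} — violation; FlightNo=B15: rows 4, 5, 8, 10 → Gate takes values {W50, W71, W22, W13} — violation — fails.
(iii) {Gate, FlightNo} → Origin: every LHS value maps to a single RHS value — holds.
(iv) Origin → Gate: Origin=M48: rows 1, 7 → Gate takes values {W49, W13} — violation; Origin=M56: rows 2, 6 → Gate takes values {W49, W50} — violation; Origin=M17: rows 3, 9 → Gate takes values {W38, W71} — violation; Origin=M83: rows 4, 10 → Gate takes values {W50, W13} — violation; Origin=M74: rows 5, 8 → Gate takes values {W71, W22} — violation — fails.
(v) FlightNo → Origin: FlightNo=B15: rows 4, 5, 8, 10 → Origin takes values {M83, M74} — violation — fails.
2 of the 5 dependencies hold.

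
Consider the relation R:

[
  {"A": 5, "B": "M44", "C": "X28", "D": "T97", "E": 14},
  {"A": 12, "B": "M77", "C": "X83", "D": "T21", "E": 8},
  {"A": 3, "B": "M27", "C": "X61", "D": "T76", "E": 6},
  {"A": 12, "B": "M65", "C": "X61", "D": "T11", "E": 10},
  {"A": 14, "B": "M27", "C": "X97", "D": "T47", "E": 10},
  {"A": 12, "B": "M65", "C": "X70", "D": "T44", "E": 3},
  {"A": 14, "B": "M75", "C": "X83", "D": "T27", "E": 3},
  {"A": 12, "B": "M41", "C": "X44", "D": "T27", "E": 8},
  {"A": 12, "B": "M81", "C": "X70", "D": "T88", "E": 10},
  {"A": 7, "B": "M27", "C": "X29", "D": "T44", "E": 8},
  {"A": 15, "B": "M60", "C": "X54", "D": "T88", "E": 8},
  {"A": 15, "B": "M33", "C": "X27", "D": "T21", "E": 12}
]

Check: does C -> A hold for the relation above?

C=X28: 1 row → A = 5 ✓
C=X83: 2 rows → A takes values {12, 14} — violation
C=X61: 2 rows → A takes values {3, 12} — violation
C=X97: 1 row → A = 14 ✓
C=X70: 2 rows → A = 12, 12 ✓
C=X44: 1 row → A = 12 ✓
C=X29: 1 row → A = 7 ✓
C=X54: 1 row → A = 15 ✓
C=X27: 1 row → A = 15 ✓
Two rows agree on C but differ on A, so C -> A does not hold.

No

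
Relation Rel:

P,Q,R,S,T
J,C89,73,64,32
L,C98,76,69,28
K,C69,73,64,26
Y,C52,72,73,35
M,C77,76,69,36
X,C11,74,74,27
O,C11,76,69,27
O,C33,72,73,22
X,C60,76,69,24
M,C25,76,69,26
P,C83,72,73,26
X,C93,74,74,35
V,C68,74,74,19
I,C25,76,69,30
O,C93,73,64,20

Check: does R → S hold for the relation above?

Yes

R=73: 3 rows → S = 64, 64, 64 ✓
R=76: 6 rows → S = 69, 69, 69, 69, 69, 69 ✓
R=72: 3 rows → S = 73, 73, 73 ✓
R=74: 3 rows → S = 74, 74, 74 ✓
Every R value is associated with a single S value, so R → S holds.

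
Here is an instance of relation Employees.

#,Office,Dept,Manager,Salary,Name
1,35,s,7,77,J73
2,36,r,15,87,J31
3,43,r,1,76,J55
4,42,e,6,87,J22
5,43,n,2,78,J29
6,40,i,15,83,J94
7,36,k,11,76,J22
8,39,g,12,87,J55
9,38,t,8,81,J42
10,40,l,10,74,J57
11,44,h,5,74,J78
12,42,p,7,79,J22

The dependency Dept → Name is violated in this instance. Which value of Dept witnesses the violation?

Dept=s: row 1 → Name = J73 ✓
Dept=r: rows 2, 3 → Name takes values {J31, J55} — violation
Dept=e: row 4 → Name = J22 ✓
Dept=n: row 5 → Name = J29 ✓
Dept=i: row 6 → Name = J94 ✓
Dept=k: row 7 → Name = J22 ✓
Dept=g: row 8 → Name = J55 ✓
Dept=t: row 9 → Name = J42 ✓
Dept=l: row 10 → Name = J57 ✓
Dept=h: row 11 → Name = J78 ✓
Dept=p: row 12 → Name = J22 ✓
The only Dept value with inconsistent Name is Dept=r.

r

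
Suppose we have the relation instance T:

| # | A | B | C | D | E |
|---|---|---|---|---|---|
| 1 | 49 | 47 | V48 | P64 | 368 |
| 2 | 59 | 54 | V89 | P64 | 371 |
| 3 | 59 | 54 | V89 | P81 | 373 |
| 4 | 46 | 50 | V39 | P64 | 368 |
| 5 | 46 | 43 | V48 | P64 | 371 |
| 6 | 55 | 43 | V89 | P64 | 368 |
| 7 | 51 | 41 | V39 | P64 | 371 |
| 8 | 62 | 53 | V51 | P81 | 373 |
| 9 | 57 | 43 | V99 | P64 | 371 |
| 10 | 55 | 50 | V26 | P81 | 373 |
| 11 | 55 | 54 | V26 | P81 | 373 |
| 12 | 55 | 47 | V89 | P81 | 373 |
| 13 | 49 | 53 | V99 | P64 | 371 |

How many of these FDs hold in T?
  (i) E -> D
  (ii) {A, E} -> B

(i) E -> D: every LHS value maps to a single RHS value — holds.
(ii) {A, E} -> B: (A=55, E=373): rows 10, 11, 12 → B takes values {50, 54, 47} — violation — fails.
1 of the 2 dependencies holds.

1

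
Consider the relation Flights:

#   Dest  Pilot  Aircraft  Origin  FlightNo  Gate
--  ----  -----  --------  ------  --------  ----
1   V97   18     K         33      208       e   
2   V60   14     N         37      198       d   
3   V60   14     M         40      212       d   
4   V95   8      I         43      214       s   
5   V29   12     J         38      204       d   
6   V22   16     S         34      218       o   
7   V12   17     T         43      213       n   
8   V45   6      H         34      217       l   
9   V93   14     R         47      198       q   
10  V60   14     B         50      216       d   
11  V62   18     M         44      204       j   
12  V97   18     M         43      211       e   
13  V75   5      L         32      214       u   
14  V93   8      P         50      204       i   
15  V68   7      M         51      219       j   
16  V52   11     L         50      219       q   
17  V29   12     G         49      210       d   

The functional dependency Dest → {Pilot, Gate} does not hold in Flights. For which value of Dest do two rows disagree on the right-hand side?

Dest=V97: rows 1, 12 → {Pilot,Gate} = (18, e), (18, e) ✓
Dest=V60: rows 2, 3, 10 → {Pilot,Gate} = (14, d), (14, d), (14, d) ✓
Dest=V95: row 4 → {Pilot,Gate} = (8, s) ✓
Dest=V29: rows 5, 17 → {Pilot,Gate} = (12, d), (12, d) ✓
Dest=V22: row 6 → {Pilot,Gate} = (16, o) ✓
Dest=V12: row 7 → {Pilot,Gate} = (17, n) ✓
Dest=V45: row 8 → {Pilot,Gate} = (6, l) ✓
Dest=V93: rows 9, 14 → {Pilot,Gate} takes values {(14, q), (8, i)} — violation
Dest=V62: row 11 → {Pilot,Gate} = (18, j) ✓
Dest=V75: row 13 → {Pilot,Gate} = (5, u) ✓
Dest=V68: row 15 → {Pilot,Gate} = (7, j) ✓
Dest=V52: row 16 → {Pilot,Gate} = (11, q) ✓
The only Dest value with inconsistent RHS is Dest=V93.

V93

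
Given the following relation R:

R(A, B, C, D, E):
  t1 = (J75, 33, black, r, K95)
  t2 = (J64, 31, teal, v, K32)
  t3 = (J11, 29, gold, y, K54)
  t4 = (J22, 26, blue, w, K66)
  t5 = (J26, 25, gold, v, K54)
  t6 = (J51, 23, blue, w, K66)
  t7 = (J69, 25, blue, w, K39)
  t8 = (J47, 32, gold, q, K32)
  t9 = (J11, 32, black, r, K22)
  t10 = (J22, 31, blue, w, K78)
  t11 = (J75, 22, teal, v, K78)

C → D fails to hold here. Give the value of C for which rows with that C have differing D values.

C=black: rows 1, 9 → D = r, r ✓
C=teal: rows 2, 11 → D = v, v ✓
C=gold: rows 3, 5, 8 → D takes values {y, v, q} — violation
C=blue: rows 4, 6, 7, 10 → D = w, w, w, w ✓
The only C value with inconsistent D is C=gold.

gold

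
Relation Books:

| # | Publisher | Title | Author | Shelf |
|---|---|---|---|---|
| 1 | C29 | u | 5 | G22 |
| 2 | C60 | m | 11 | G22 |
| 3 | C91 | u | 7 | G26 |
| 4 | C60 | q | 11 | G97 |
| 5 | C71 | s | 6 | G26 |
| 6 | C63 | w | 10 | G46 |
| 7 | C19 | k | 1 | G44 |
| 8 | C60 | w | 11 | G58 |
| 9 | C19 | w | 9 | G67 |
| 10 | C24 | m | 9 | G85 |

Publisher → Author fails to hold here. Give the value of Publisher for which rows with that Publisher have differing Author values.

C19

Publisher=C29: row 1 → Author = 5 ✓
Publisher=C60: rows 2, 4, 8 → Author = 11, 11, 11 ✓
Publisher=C91: row 3 → Author = 7 ✓
Publisher=C71: row 5 → Author = 6 ✓
Publisher=C63: row 6 → Author = 10 ✓
Publisher=C19: rows 7, 9 → Author takes values {1, 9} — violation
Publisher=C24: row 10 → Author = 9 ✓
The only Publisher value with inconsistent Author is Publisher=C19.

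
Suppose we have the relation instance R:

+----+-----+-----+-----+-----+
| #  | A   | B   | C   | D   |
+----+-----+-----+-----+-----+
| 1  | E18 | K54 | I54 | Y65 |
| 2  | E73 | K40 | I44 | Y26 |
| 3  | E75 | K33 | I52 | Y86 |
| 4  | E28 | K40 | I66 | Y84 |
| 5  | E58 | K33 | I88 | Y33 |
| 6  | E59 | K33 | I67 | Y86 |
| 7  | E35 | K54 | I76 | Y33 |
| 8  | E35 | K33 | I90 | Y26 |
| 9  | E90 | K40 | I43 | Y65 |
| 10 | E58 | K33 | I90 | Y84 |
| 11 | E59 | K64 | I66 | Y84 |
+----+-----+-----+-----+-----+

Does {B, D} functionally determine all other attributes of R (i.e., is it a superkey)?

Rows 3 and 6 have the same {B, D} value (B=K33, D=Y86) but are distinct tuples, so {B, D} does not determine every attribute — not a superkey.

No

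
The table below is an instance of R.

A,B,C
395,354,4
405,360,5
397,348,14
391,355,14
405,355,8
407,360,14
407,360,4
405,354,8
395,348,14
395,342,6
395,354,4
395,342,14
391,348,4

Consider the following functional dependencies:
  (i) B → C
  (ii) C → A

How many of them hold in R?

0

(i) B → C: B=354: 3 rows → C takes values {4, 8} — violation; B=360: 3 rows → C takes values {5, 14, 4} — violation; B=348: 3 rows → C takes values {14, 4} — violation; B=355: 2 rows → C takes values {14, 8} — violation; B=342: 2 rows → C takes values {6, 14} — violation — fails.
(ii) C → A: C=4: 4 rows → A takes values {395, 407, 391} — violation; C=14: 5 rows → A takes values {397, 391, 407, 395} — violation — fails.
None of the 2 dependencies hold.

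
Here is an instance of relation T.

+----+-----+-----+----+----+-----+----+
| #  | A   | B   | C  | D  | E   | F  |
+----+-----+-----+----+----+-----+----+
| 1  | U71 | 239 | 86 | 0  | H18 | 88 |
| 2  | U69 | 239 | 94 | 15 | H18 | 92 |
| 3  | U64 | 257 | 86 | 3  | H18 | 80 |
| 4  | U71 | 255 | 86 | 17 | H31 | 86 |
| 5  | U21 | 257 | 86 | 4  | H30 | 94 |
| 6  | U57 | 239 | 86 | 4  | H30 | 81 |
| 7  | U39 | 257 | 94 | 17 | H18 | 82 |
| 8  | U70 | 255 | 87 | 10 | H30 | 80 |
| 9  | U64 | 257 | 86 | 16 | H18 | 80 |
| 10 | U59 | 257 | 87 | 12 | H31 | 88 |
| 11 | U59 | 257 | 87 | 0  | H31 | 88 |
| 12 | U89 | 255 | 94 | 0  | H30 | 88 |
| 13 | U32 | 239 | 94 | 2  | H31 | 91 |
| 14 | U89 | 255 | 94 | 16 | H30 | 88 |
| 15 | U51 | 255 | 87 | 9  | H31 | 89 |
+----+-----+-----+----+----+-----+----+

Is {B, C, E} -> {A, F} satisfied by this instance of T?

Yes

(B=239, C=86, E=H18): row 1 → {A,F} = (U71, 88) ✓
(B=239, C=94, E=H18): row 2 → {A,F} = (U69, 92) ✓
(B=257, C=86, E=H18): rows 3, 9 → {A,F} = (U64, 80), (U64, 80) ✓
(B=255, C=86, E=H31): row 4 → {A,F} = (U71, 86) ✓
(B=257, C=86, E=H30): row 5 → {A,F} = (U21, 94) ✓
(B=239, C=86, E=H30): row 6 → {A,F} = (U57, 81) ✓
(B=257, C=94, E=H18): row 7 → {A,F} = (U39, 82) ✓
(B=255, C=87, E=H30): row 8 → {A,F} = (U70, 80) ✓
(B=257, C=87, E=H31): rows 10, 11 → {A,F} = (U59, 88), (U59, 88) ✓
(B=255, C=94, E=H30): rows 12, 14 → {A,F} = (U89, 88), (U89, 88) ✓
(B=239, C=94, E=H31): row 13 → {A,F} = (U32, 91) ✓
(B=255, C=87, E=H31): row 15 → {A,F} = (U51, 89) ✓
Every {B, C, E} value is associated with a single {A, F} value, so {B, C, E} -> {A, F} holds.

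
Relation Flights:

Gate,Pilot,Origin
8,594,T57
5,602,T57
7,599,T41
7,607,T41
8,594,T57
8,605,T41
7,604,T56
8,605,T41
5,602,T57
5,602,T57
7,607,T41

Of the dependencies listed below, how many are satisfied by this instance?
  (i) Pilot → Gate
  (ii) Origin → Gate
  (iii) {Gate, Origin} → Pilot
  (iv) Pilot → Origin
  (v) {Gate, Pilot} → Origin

3

(i) Pilot → Gate: every LHS value maps to a single RHS value — holds.
(ii) Origin → Gate: Origin=T57: 5 rows → Gate takes values {8, 5} — violation; Origin=T41: 5 rows → Gate takes values {7, 8} — violation — fails.
(iii) {Gate, Origin} → Pilot: (Gate=7, Origin=T41): 3 rows → Pilot takes values {599, 607} — violation — fails.
(iv) Pilot → Origin: every LHS value maps to a single RHS value — holds.
(v) {Gate, Pilot} → Origin: every LHS value maps to a single RHS value — holds.
3 of the 5 dependencies hold.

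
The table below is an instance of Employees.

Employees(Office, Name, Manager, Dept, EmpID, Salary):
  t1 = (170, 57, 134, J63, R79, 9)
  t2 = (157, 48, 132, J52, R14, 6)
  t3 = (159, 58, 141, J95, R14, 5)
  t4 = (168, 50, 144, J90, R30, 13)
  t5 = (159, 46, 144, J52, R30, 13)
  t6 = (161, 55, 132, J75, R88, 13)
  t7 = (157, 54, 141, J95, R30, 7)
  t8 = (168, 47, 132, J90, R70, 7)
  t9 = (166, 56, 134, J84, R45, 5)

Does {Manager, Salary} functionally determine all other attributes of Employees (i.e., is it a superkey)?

No

Rows 4 and 5 have the same {Manager, Salary} value (Manager=144, Salary=13) but are distinct tuples, so {Manager, Salary} does not determine every attribute — not a superkey.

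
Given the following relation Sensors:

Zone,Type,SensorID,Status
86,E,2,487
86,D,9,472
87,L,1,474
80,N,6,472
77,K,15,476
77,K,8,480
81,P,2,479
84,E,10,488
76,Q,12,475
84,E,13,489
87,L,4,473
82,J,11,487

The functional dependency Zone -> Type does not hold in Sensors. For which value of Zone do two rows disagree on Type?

86

Zone=86: 2 rows → Type takes values {E, D} — violation
Zone=87: 2 rows → Type = L, L ✓
Zone=80: 1 row → Type = N ✓
Zone=77: 2 rows → Type = K, K ✓
Zone=81: 1 row → Type = P ✓
Zone=84: 2 rows → Type = E, E ✓
Zone=76: 1 row → Type = Q ✓
Zone=82: 1 row → Type = J ✓
The only Zone value with inconsistent Type is Zone=86.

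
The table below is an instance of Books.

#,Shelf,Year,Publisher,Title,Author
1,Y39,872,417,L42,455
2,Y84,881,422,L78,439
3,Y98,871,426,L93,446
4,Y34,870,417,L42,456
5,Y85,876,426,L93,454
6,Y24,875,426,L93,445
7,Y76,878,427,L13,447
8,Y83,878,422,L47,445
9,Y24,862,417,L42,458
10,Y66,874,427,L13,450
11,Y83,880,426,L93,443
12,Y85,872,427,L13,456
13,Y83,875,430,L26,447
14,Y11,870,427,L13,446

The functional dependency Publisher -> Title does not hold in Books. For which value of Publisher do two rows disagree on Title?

422

Publisher=417: rows 1, 4, 9 → Title = L42, L42, L42 ✓
Publisher=422: rows 2, 8 → Title takes values {L78, L47} — violation
Publisher=426: rows 3, 5, 6, 11 → Title = L93, L93, L93, L93 ✓
Publisher=427: rows 7, 10, 12, 14 → Title = L13, L13, L13, L13 ✓
Publisher=430: row 13 → Title = L26 ✓
The only Publisher value with inconsistent Title is Publisher=422.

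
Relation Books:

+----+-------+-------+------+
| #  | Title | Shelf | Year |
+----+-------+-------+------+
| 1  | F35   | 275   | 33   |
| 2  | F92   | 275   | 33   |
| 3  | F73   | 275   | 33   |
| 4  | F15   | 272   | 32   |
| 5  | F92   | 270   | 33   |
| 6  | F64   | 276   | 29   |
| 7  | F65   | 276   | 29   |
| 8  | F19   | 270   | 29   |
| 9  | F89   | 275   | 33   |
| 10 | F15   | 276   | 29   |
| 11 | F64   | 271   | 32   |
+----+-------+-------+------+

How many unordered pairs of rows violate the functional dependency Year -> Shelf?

8

Year=33: violating pairs (1,5), (2,5), (3,5), (5,9) — 4 pairs.
Year=32: violating pairs (4,11) — 1 pair.
Year=29: violating pairs (6,8), (7,8), (8,10) — 3 pairs.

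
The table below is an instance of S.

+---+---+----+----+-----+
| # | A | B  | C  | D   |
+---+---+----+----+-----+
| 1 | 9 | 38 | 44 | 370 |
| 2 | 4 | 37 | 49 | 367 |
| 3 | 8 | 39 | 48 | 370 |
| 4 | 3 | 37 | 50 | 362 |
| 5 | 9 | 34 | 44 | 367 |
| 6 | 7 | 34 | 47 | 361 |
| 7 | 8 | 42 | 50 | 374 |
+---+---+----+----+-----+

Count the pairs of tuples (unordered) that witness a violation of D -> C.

2

D=370: violating pairs (1,3) — 1 pair.
D=367: violating pairs (2,5) — 1 pair.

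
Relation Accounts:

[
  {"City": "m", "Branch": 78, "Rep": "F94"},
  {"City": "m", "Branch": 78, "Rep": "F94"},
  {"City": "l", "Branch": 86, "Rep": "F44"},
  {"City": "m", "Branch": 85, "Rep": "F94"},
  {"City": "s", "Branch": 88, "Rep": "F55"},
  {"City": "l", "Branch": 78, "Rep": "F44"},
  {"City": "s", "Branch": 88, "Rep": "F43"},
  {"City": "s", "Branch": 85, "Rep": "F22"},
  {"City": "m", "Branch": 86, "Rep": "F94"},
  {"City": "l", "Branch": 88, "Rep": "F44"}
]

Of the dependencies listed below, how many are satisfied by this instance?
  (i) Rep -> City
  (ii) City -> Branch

(i) Rep -> City: every LHS value maps to a single RHS value — holds.
(ii) City -> Branch: City=m: 4 rows → Branch takes values {78, 85, 86} — violation; City=l: 3 rows → Branch takes values {86, 78, 88} — violation; City=s: 3 rows → Branch takes values {88, 85} — violation — fails.
1 of the 2 dependencies holds.

1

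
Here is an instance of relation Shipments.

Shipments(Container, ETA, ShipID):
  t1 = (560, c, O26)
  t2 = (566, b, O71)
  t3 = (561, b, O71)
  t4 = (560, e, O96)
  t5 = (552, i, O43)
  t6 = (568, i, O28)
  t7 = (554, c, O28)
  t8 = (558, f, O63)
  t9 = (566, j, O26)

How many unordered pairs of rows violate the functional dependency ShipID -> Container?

ShipID=O26: violating pairs (1,9) — 1 pair.
ShipID=O71: violating pairs (2,3) — 1 pair.
ShipID=O28: violating pairs (6,7) — 1 pair.

3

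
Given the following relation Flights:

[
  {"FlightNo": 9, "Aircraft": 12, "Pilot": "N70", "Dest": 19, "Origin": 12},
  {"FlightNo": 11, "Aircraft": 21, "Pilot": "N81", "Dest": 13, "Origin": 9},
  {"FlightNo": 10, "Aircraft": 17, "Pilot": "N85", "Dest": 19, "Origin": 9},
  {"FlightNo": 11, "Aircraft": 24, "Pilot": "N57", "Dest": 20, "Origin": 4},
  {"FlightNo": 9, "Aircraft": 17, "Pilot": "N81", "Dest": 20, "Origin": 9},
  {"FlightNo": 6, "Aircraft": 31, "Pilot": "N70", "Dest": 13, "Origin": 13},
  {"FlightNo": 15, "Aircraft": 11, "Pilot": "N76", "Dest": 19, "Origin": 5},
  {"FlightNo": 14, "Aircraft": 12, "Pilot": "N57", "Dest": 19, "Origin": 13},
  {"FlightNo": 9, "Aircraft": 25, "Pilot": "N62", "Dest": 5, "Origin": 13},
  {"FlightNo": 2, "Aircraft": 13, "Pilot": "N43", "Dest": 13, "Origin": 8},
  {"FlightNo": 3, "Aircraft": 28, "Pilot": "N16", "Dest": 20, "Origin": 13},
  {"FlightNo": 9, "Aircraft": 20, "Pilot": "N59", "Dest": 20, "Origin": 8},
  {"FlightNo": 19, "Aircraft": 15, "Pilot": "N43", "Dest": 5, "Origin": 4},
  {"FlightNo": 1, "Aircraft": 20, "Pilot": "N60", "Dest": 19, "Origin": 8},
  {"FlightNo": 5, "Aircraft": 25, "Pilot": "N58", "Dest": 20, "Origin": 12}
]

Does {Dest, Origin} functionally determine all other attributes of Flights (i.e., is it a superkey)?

Yes

All 15 rows have distinct {Dest, Origin} values, so {Dest, Origin} → (all attributes) holds and {Dest, Origin} is a superkey.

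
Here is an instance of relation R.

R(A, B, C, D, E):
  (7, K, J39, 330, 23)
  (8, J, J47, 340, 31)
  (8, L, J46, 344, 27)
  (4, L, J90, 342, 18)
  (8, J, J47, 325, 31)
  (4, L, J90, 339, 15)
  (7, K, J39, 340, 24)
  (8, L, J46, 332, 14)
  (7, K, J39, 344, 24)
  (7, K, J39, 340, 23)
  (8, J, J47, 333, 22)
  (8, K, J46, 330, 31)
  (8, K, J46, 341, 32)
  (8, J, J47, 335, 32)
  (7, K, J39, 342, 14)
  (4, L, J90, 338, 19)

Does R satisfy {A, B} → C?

(A=7, B=K): 5 rows → C = J39, J39, J39, J39, J39 ✓
(A=8, B=J): 4 rows → C = J47, J47, J47, J47 ✓
(A=8, B=L): 2 rows → C = J46, J46 ✓
(A=4, B=L): 3 rows → C = J90, J90, J90 ✓
(A=8, B=K): 2 rows → C = J46, J46 ✓
Every {A, B} value is associated with a single C value, so {A, B} → C holds.

Yes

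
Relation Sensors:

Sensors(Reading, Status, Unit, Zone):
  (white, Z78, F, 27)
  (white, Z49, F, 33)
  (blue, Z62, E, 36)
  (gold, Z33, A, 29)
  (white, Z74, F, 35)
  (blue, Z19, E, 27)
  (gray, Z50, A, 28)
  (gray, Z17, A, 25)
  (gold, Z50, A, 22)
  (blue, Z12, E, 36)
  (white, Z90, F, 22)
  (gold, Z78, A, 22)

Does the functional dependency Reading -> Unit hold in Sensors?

Yes

Reading=white: 4 rows → Unit = F, F, F, F ✓
Reading=blue: 3 rows → Unit = E, E, E ✓
Reading=gold: 3 rows → Unit = A, A, A ✓
Reading=gray: 2 rows → Unit = A, A ✓
Every Reading value is associated with a single Unit value, so Reading -> Unit holds.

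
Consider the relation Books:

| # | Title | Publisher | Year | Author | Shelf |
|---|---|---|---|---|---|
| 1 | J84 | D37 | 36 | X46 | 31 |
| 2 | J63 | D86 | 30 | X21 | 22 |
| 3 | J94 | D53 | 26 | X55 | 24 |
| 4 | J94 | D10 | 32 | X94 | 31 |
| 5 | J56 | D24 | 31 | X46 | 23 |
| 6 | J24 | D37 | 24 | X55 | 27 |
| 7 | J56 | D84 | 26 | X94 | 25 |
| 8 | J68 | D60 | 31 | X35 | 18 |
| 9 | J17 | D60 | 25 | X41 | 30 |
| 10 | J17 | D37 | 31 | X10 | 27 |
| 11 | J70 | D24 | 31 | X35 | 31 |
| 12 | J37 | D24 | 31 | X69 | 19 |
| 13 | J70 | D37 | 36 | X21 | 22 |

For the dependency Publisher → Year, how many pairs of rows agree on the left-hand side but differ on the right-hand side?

Publisher=D37: violating pairs (1,6), (1,10), (6,10), (6,13), (10,13) — 5 pairs.
Publisher=D24: all 3 rows agree on Year — 0 pairs.
Publisher=D60: violating pairs (8,9) — 1 pair.

6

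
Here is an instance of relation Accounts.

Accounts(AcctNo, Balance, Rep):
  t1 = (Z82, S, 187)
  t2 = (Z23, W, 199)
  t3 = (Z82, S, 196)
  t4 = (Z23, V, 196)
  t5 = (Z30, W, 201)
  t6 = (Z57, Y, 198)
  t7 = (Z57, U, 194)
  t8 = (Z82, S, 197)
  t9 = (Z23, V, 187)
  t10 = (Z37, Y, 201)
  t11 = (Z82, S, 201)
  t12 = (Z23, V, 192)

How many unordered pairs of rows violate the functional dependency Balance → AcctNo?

Balance=S: all 4 rows agree on AcctNo — 0 pairs.
Balance=W: violating pairs (2,5) — 1 pair.
Balance=V: all 3 rows agree on AcctNo — 0 pairs.
Balance=Y: violating pairs (6,10) — 1 pair.

2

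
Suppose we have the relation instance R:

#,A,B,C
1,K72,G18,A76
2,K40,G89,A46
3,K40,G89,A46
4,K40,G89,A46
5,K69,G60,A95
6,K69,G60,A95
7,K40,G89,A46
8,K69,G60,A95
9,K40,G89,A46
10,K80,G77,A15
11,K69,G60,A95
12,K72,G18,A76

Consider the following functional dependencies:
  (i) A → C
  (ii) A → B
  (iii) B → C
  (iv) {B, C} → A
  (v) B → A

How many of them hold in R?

5

(i) A → C: every LHS value maps to a single RHS value — holds.
(ii) A → B: every LHS value maps to a single RHS value — holds.
(iii) B → C: every LHS value maps to a single RHS value — holds.
(iv) {B, C} → A: every LHS value maps to a single RHS value — holds.
(v) B → A: every LHS value maps to a single RHS value — holds.
5 of the 5 dependencies hold.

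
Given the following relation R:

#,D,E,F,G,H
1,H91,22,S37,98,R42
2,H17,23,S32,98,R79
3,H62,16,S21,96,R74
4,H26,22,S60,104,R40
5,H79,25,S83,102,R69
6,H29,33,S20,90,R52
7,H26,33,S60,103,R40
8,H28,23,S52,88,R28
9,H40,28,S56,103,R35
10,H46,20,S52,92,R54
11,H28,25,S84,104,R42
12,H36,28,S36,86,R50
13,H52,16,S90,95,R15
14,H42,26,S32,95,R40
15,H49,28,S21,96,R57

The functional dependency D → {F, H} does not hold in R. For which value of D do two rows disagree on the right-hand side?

H28

D=H91: row 1 → {F,H} = (S37, R42) ✓
D=H17: row 2 → {F,H} = (S32, R79) ✓
D=H62: row 3 → {F,H} = (S21, R74) ✓
D=H26: rows 4, 7 → {F,H} = (S60, R40), (S60, R40) ✓
D=H79: row 5 → {F,H} = (S83, R69) ✓
D=H29: row 6 → {F,H} = (S20, R52) ✓
D=H28: rows 8, 11 → {F,H} takes values {(S52, R28), (S84, R42)} — violation
D=H40: row 9 → {F,H} = (S56, R35) ✓
D=H46: row 10 → {F,H} = (S52, R54) ✓
D=H36: row 12 → {F,H} = (S36, R50) ✓
D=H52: row 13 → {F,H} = (S90, R15) ✓
D=H42: row 14 → {F,H} = (S32, R40) ✓
D=H49: row 15 → {F,H} = (S21, R57) ✓
The only D value with inconsistent RHS is D=H28.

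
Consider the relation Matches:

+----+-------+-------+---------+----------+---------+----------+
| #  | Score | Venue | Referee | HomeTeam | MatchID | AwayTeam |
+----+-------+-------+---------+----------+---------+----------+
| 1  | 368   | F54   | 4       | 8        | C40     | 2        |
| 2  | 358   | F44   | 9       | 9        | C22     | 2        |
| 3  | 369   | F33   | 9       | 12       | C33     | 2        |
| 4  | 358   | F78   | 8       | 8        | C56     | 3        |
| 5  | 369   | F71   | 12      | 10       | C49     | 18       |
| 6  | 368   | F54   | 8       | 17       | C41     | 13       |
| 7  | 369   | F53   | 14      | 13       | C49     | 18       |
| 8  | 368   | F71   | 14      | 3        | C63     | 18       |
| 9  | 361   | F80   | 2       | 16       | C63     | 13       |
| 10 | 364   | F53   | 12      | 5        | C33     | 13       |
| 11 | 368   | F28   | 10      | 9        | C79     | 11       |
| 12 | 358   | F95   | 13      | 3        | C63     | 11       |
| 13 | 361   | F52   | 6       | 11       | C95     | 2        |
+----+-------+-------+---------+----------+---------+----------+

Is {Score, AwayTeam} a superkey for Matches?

No

Rows 5 and 7 have the same {Score, AwayTeam} value (Score=369, AwayTeam=18) but are distinct tuples, so {Score, AwayTeam} does not determine every attribute — not a superkey.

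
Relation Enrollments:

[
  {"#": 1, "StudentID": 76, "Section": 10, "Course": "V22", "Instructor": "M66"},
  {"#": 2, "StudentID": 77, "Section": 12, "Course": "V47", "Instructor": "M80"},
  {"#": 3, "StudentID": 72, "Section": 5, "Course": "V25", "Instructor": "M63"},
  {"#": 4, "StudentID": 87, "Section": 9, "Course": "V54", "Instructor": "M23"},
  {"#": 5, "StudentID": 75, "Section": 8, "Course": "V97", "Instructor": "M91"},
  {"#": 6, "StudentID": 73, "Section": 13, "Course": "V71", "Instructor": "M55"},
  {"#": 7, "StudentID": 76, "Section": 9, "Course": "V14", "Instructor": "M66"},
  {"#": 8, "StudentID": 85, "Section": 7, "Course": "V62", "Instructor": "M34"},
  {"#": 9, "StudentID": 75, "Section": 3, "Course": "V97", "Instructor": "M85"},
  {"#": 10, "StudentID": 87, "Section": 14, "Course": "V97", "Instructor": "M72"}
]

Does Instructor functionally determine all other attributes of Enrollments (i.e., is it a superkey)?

Rows 1 and 7 have the same Instructor value Instructor=M66 but are distinct tuples, so Instructor does not determine every attribute — not a superkey.

No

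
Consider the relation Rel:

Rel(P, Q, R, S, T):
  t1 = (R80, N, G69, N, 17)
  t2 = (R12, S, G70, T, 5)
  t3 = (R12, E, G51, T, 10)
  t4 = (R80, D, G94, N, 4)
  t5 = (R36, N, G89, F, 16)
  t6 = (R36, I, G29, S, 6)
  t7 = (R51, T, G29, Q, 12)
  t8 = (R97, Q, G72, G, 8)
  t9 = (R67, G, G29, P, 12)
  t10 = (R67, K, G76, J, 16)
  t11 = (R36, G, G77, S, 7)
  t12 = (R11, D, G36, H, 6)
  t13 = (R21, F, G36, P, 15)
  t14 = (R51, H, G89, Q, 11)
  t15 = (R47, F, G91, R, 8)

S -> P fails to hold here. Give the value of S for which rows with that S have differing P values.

P

S=N: rows 1, 4 → P = R80, R80 ✓
S=T: rows 2, 3 → P = R12, R12 ✓
S=F: row 5 → P = R36 ✓
S=S: rows 6, 11 → P = R36, R36 ✓
S=Q: rows 7, 14 → P = R51, R51 ✓
S=G: row 8 → P = R97 ✓
S=P: rows 9, 13 → P takes values {R67, R21} — violation
S=J: row 10 → P = R67 ✓
S=H: row 12 → P = R11 ✓
S=R: row 15 → P = R47 ✓
The only S value with inconsistent P is S=P.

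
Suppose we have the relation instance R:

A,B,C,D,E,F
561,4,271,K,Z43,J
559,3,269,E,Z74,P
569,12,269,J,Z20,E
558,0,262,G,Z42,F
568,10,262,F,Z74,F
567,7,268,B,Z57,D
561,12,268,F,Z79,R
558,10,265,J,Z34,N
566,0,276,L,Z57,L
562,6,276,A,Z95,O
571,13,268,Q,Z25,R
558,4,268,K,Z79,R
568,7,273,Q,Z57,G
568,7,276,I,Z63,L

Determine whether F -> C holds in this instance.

Yes

F=J: 1 row → C = 271 ✓
F=P: 1 row → C = 269 ✓
F=E: 1 row → C = 269 ✓
F=F: 2 rows → C = 262, 262 ✓
F=D: 1 row → C = 268 ✓
F=R: 3 rows → C = 268, 268, 268 ✓
F=N: 1 row → C = 265 ✓
F=L: 2 rows → C = 276, 276 ✓
F=O: 1 row → C = 276 ✓
F=G: 1 row → C = 273 ✓
Every F value is associated with a single C value, so F -> C holds.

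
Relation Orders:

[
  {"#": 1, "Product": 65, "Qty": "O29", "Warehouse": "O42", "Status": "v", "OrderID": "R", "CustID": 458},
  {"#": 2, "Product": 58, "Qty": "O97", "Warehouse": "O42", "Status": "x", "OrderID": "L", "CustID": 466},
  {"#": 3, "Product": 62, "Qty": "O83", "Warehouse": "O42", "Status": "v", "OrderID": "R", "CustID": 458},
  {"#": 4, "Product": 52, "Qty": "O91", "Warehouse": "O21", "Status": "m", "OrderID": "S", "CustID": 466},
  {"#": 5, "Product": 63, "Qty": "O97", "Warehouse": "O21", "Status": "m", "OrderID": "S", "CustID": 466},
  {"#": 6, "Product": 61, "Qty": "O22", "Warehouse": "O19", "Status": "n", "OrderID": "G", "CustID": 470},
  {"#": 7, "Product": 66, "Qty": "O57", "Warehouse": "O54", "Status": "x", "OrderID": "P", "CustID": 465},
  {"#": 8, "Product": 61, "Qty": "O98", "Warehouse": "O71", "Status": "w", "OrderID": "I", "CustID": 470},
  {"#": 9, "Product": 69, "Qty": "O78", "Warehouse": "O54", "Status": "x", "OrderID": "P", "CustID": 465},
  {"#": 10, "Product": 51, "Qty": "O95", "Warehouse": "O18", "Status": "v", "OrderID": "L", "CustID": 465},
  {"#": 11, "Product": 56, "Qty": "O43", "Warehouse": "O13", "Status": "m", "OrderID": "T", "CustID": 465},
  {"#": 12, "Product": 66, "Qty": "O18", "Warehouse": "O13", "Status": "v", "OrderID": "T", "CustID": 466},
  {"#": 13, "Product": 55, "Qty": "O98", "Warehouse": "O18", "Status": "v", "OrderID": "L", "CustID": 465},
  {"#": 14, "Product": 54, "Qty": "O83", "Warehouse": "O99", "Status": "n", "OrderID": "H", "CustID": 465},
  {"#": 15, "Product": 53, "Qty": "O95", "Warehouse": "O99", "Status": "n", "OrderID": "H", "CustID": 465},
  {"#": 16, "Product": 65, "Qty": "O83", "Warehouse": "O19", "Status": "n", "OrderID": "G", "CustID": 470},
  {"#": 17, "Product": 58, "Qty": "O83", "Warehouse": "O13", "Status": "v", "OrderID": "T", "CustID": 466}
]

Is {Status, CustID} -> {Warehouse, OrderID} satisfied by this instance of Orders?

Yes

(Status=v, CustID=458): rows 1, 3 → {Warehouse,OrderID} = (O42, R), (O42, R) ✓
(Status=x, CustID=466): row 2 → {Warehouse,OrderID} = (O42, L) ✓
(Status=m, CustID=466): rows 4, 5 → {Warehouse,OrderID} = (O21, S), (O21, S) ✓
(Status=n, CustID=470): rows 6, 16 → {Warehouse,OrderID} = (O19, G), (O19, G) ✓
(Status=x, CustID=465): rows 7, 9 → {Warehouse,OrderID} = (O54, P), (O54, P) ✓
(Status=w, CustID=470): row 8 → {Warehouse,OrderID} = (O71, I) ✓
(Status=v, CustID=465): rows 10, 13 → {Warehouse,OrderID} = (O18, L), (O18, L) ✓
(Status=m, CustID=465): row 11 → {Warehouse,OrderID} = (O13, T) ✓
(Status=v, CustID=466): rows 12, 17 → {Warehouse,OrderID} = (O13, T), (O13, T) ✓
(Status=n, CustID=465): rows 14, 15 → {Warehouse,OrderID} = (O99, H), (O99, H) ✓
Every {Status, CustID} value is associated with a single {Warehouse, OrderID} value, so {Status, CustID} -> {Warehouse, OrderID} holds.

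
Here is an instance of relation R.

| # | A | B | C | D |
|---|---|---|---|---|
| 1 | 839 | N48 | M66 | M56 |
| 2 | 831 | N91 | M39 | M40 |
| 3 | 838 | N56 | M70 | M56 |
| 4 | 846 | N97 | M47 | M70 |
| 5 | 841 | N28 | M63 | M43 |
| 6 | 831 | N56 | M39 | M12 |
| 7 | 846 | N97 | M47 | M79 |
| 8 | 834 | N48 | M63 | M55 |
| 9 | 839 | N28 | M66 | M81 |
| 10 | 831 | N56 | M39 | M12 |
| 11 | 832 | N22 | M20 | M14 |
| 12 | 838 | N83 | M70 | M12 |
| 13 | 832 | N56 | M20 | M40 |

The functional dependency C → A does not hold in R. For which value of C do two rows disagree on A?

C=M66: rows 1, 9 → A = 839, 839 ✓
C=M39: rows 2, 6, 10 → A = 831, 831, 831 ✓
C=M70: rows 3, 12 → A = 838, 838 ✓
C=M47: rows 4, 7 → A = 846, 846 ✓
C=M63: rows 5, 8 → A takes values {841, 834} — violation
C=M20: rows 11, 13 → A = 832, 832 ✓
The only C value with inconsistent A is C=M63.

M63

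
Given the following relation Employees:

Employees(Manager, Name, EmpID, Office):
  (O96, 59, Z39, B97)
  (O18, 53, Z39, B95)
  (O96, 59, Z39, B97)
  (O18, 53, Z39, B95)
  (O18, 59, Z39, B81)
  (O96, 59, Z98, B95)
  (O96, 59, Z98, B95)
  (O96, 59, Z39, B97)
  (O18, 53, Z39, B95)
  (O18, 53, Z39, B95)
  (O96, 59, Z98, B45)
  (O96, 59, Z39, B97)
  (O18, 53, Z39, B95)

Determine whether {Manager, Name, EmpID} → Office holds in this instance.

(Manager=O96, Name=59, EmpID=Z39): 4 rows → Office = B97, B97, B97, B97 ✓
(Manager=O18, Name=53, EmpID=Z39): 5 rows → Office = B95, B95, B95, B95, B95 ✓
(Manager=O18, Name=59, EmpID=Z39): 1 row → Office = B81 ✓
(Manager=O96, Name=59, EmpID=Z98): 3 rows → Office takes values {B95, B45} — violation
Two rows agree on {Manager, Name, EmpID} but differ on Office, so {Manager, Name, EmpID} → Office does not hold.

No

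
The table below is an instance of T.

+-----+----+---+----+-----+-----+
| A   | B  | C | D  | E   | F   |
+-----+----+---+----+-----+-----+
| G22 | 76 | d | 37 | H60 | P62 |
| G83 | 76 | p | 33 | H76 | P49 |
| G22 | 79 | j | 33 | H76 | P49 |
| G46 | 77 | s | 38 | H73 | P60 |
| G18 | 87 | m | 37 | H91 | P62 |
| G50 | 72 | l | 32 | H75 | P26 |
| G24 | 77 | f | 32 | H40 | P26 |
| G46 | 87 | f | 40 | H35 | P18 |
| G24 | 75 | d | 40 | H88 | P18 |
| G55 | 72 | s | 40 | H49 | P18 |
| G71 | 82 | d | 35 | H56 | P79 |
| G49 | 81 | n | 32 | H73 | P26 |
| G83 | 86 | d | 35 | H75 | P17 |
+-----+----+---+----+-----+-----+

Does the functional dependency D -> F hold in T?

D=37: 2 rows → F = P62, P62 ✓
D=33: 2 rows → F = P49, P49 ✓
D=38: 1 row → F = P60 ✓
D=32: 3 rows → F = P26, P26, P26 ✓
D=40: 3 rows → F = P18, P18, P18 ✓
D=35: 2 rows → F takes values {P79, P17} — violation
Two rows agree on D but differ on F, so D -> F does not hold.

No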